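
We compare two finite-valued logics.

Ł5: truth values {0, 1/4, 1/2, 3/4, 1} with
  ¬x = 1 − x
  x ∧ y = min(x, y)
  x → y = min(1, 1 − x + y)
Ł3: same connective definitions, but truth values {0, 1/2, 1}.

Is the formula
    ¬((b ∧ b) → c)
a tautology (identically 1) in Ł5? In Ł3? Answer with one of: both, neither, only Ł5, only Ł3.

In Ł5: at b = 0, c = 0 the value is 0 — not a tautology.
In Ł3: at b = 0, c = 0 the value is 0 — not a tautology.

neither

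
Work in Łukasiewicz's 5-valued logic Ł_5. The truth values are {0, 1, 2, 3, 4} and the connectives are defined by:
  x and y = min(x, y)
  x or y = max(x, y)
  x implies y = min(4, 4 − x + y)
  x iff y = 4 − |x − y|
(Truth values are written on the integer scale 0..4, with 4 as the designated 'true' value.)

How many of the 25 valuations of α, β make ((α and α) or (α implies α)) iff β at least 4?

5

value 4: 5 assignments (counts)
value 3: 5 assignments
value 2: 5 assignments
value 1: 5 assignments
value 0: 5 assignments
So 5 of the 25 assignments meet the threshold.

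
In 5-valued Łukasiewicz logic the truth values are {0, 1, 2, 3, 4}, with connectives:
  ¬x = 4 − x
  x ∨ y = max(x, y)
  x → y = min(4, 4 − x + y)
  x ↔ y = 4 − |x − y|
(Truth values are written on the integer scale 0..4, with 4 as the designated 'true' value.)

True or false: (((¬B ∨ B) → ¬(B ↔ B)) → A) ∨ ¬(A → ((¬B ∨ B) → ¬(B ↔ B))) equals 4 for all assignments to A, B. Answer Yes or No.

Counterexample: take A = 0, B = 1.
¬B = ¬1 = 3
¬B ∨ B = 3 ∨ 1 = 3
B ↔ B = 1 ↔ 1 = 4
¬(B ↔ B) = ¬4 = 0
(¬B ∨ B) → ¬(B ↔ B) = 3 → 0 = 1
((¬B ∨ B) → ¬(B ↔ B)) → A = 1 → 0 = 3
A → ((¬B ∨ B) → ¬(B ↔ B)) = 0 → 1 = 4
¬(A → ((¬B ∨ B) → ¬(B ↔ B))) = ¬4 = 0
(((¬B ∨ B) → ¬(B ↔ B)) → A) ∨ ¬(A → ((¬B ∨ B) → ¬(B ↔ B))) = 3 ∨ 0 = 3
This gives 3 ≠ 4.

No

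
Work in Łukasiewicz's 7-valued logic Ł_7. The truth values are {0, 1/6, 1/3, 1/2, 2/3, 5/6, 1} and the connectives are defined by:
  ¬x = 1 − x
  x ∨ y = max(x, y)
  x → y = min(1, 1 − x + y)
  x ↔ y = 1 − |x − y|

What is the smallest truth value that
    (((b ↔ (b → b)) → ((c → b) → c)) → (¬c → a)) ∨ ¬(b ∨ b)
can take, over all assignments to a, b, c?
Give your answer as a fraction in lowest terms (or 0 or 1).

Take a = 0, b = 1/2, c = 0:
b → b = 1/2 → 1/2 = 1
b ↔ (b → b) = 1/2 ↔ 1 = 1/2
c → b = 0 → 1/2 = 1
(c → b) → c = 1 → 0 = 0
(b ↔ (b → b)) → ((c → b) → c) = 1/2 → 0 = 1/2
¬c = ¬0 = 1
¬c → a = 1 → 0 = 0
((b ↔ (b → b)) → ((c → b) → c)) → (¬c → a) = 1/2 → 0 = 1/2
b ∨ b = 1/2 ∨ 1/2 = 1/2
¬(b ∨ b) = ¬1/2 = 1/2
(((b ↔ (b → b)) → ((c → b) → c)) → (¬c → a)) ∨ ¬(b ∨ b) = 1/2 ∨ 1/2 = 1/2
No assignment yields a value below 1/2, so this is the minimum.

1/2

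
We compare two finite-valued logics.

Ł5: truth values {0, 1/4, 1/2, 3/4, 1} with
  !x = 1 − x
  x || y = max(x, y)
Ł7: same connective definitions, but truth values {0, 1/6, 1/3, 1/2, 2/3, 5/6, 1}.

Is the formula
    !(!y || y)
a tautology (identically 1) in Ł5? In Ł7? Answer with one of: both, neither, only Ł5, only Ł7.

neither

In Ł5: at y = 0 the value is 0 — not a tautology.
In Ł7: at y = 0 the value is 0 — not a tautology.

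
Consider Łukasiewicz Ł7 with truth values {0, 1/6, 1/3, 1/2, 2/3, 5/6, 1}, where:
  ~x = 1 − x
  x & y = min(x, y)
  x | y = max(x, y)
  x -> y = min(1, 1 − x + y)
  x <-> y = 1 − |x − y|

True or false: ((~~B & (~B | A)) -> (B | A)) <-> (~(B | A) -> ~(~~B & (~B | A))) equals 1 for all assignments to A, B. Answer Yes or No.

Yes

At A = 1/3, B = 2/3, for instance:
~B = ~2/3 = 1/3
~~B = ~1/3 = 2/3
~B = ~2/3 = 1/3
~B | A = 1/3 | 1/3 = 1/3
~~B & (~B | A) = 2/3 & 1/3 = 1/3
B | A = 2/3 | 1/3 = 2/3
(~~B & (~B | A)) -> (B | A) = 1/3 -> 2/3 = 1
~(B | A) = ~2/3 = 1/3
~(~~B & (~B | A)) = ~1/3 = 2/3
~(B | A) -> ~(~~B & (~B | A)) = 1/3 -> 2/3 = 1
((~~B & (~B | A)) -> (B | A)) <-> (~(B | A) -> ~(~~B & (~B | A))) = 1 <-> 1 = 1
and checking the remaining 48 assignments likewise gives ≥ 1 in every case.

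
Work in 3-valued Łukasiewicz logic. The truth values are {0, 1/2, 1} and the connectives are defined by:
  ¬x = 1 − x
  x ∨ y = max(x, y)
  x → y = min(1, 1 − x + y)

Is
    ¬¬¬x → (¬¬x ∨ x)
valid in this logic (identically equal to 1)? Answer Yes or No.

Counterexample: take x = 0.
¬x = ¬0 = 1
¬¬x = ¬1 = 0
¬¬¬x = ¬0 = 1
¬x = ¬0 = 1
¬¬x = ¬1 = 0
¬¬x ∨ x = 0 ∨ 0 = 0
¬¬¬x → (¬¬x ∨ x) = 1 → 0 = 0
This gives 0 ≠ 1.

No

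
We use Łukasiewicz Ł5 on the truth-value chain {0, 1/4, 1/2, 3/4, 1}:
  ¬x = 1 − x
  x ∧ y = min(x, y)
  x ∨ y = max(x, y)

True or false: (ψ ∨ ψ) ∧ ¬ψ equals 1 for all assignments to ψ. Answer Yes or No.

No

Counterexample: take ψ = 0.
ψ ∨ ψ = 0 ∨ 0 = 0
¬ψ = ¬0 = 1
(ψ ∨ ψ) ∧ ¬ψ = 0 ∧ 1 = 0
This gives 0 ≠ 1.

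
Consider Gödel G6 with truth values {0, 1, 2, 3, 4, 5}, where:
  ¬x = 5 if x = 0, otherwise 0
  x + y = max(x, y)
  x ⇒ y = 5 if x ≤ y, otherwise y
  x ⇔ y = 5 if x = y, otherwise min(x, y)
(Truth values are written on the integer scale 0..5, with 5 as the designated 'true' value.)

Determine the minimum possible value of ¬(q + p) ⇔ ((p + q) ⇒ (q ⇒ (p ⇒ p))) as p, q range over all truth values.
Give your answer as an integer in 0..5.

0

Take p = 0, q = 1:
q + p = 1 + 0 = 1
¬(q + p) = ¬1 = 0
p + q = 0 + 1 = 1
p ⇒ p = 0 ⇒ 0 = 5
q ⇒ (p ⇒ p) = 1 ⇒ 5 = 5
(p + q) ⇒ (q ⇒ (p ⇒ p)) = 1 ⇒ 5 = 5
¬(q + p) ⇔ ((p + q) ⇒ (q ⇒ (p ⇒ p))) = 0 ⇔ 5 = 0
No assignment yields a value below 0, so this is the minimum.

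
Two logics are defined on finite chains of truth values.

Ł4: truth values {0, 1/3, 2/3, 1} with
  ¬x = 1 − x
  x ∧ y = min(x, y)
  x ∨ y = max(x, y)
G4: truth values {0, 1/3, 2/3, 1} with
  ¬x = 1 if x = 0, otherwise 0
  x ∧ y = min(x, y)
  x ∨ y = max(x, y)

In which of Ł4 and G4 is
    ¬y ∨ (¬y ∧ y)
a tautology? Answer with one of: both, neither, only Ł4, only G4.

neither

In Ł4: at y = 1/3 the value is 2/3 — not a tautology.
In G4: at y = 1/3 the value is 0 — not a tautology.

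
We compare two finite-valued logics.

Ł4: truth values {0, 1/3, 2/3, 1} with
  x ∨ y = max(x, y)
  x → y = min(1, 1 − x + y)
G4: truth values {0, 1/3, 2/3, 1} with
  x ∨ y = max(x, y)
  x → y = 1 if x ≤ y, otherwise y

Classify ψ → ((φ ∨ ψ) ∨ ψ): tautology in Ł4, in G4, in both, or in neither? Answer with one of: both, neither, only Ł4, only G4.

In Ł4: every assignment gives 1 — tautology.
In G4: every assignment gives 1 — tautology.

both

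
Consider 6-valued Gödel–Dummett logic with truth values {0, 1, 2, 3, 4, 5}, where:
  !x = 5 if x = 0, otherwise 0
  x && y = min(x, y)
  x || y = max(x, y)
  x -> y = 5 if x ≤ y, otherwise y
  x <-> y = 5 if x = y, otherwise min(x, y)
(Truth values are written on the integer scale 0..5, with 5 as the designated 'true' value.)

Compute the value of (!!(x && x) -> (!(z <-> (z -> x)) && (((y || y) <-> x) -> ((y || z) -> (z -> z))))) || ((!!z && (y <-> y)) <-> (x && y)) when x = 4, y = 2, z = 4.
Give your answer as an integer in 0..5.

x && x = 4 && 4 = 4
!(x && x) = !4 = 0
!!(x && x) = !0 = 5
z -> x = 4 -> 4 = 5
z <-> (z -> x) = 4 <-> 5 = 4
!(z <-> (z -> x)) = !4 = 0
y || y = 2 || 2 = 2
(y || y) <-> x = 2 <-> 4 = 2
y || z = 2 || 4 = 4
z -> z = 4 -> 4 = 5
(y || z) -> (z -> z) = 4 -> 5 = 5
((y || y) <-> x) -> ((y || z) -> (z -> z)) = 2 -> 5 = 5
!(z <-> (z -> x)) && (((y || y) <-> x) -> ((y || z) -> (z -> z))) = 0 && 5 = 0
!!(x && x) -> (!(z <-> (z -> x)) && (((y || y) <-> x) -> ((y || z) -> (z -> z)))) = 5 -> 0 = 0
!z = !4 = 0
!!z = !0 = 5
y <-> y = 2 <-> 2 = 5
!!z && (y <-> y) = 5 && 5 = 5
x && y = 4 && 2 = 2
(!!z && (y <-> y)) <-> (x && y) = 5 <-> 2 = 2
(!!(x && x) -> (!(z <-> (z -> x)) && (((y || y) <-> x) -> ((y || z) -> (z -> z))))) || ((!!z && (y <-> y)) <-> (x && y)) = 0 || 2 = 2

2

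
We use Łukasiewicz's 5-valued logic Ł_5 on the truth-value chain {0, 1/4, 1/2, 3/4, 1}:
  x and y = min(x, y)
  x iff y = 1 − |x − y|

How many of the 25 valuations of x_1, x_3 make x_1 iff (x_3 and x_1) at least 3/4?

19

value 1: 15 assignments (counts)
value 3/4: 4 assignments (counts)
value 1/2: 3 assignments
value 1/4: 2 assignments
value 0: 1 assignment
So 19 of the 25 assignments meet the threshold.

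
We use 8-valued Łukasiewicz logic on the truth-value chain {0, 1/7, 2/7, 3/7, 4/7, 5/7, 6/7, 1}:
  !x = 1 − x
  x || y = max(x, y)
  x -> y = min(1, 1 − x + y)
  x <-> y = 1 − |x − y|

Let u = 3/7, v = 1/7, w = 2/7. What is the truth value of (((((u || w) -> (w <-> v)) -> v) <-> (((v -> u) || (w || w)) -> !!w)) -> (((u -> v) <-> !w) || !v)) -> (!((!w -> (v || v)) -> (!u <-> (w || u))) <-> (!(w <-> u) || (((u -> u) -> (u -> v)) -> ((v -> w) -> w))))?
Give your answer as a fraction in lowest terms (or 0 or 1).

3/7

u || w = 3/7 || 2/7 = 3/7
w <-> v = 2/7 <-> 1/7 = 6/7
(u || w) -> (w <-> v) = 3/7 -> 6/7 = 1
((u || w) -> (w <-> v)) -> v = 1 -> 1/7 = 1/7
v -> u = 1/7 -> 3/7 = 1
w || w = 2/7 || 2/7 = 2/7
(v -> u) || (w || w) = 1 || 2/7 = 1
!w = !2/7 = 5/7
!!w = !5/7 = 2/7
((v -> u) || (w || w)) -> !!w = 1 -> 2/7 = 2/7
(((u || w) -> (w <-> v)) -> v) <-> (((v -> u) || (w || w)) -> !!w) = 1/7 <-> 2/7 = 6/7
u -> v = 3/7 -> 1/7 = 5/7
!w = !2/7 = 5/7
(u -> v) <-> !w = 5/7 <-> 5/7 = 1
!v = !1/7 = 6/7
((u -> v) <-> !w) || !v = 1 || 6/7 = 1
((((u || w) -> (w <-> v)) -> v) <-> (((v -> u) || (w || w)) -> !!w)) -> (((u -> v) <-> !w) || !v) = 6/7 -> 1 = 1
!w = !2/7 = 5/7
v || v = 1/7 || 1/7 = 1/7
!w -> (v || v) = 5/7 -> 1/7 = 3/7
!u = !3/7 = 4/7
w || u = 2/7 || 3/7 = 3/7
!u <-> (w || u) = 4/7 <-> 3/7 = 6/7
(!w -> (v || v)) -> (!u <-> (w || u)) = 3/7 -> 6/7 = 1
!((!w -> (v || v)) -> (!u <-> (w || u))) = !1 = 0
w <-> u = 2/7 <-> 3/7 = 6/7
!(w <-> u) = !6/7 = 1/7
u -> u = 3/7 -> 3/7 = 1
u -> v = 3/7 -> 1/7 = 5/7
(u -> u) -> (u -> v) = 1 -> 5/7 = 5/7
v -> w = 1/7 -> 2/7 = 1
(v -> w) -> w = 1 -> 2/7 = 2/7
((u -> u) -> (u -> v)) -> ((v -> w) -> w) = 5/7 -> 2/7 = 4/7
!(w <-> u) || (((u -> u) -> (u -> v)) -> ((v -> w) -> w)) = 1/7 || 4/7 = 4/7
!((!w -> (v || v)) -> (!u <-> (w || u))) <-> (!(w <-> u) || (((u -> u) -> (u -> v)) -> ((v -> w) -> w))) = 0 <-> 4/7 = 3/7
(((((u || w) -> (w <-> v)) -> v) <-> (((v -> u) || (w || w)) -> !!w)) -> (((u -> v) <-> !w) || !v)) -> (!((!w -> (v || v)) -> (!u <-> (w || u))) <-> (!(w <-> u) || (((u -> u) -> (u -> v)) -> ((v -> w) -> w)))) = 1 -> 3/7 = 3/7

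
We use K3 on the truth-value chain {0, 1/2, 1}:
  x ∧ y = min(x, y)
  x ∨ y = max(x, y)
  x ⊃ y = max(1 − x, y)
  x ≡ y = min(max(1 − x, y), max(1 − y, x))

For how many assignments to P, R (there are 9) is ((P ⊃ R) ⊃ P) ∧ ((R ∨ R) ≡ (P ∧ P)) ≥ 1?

P = 0, R = 0 ↦ 0  <
P = 0, R = 1/2 ↦ 0  <
P = 0, R = 1 ↦ 0  <
P = 1/2, R = 0 ↦ 1/2  <
P = 1/2, R = 1/2 ↦ 1/2  <
P = 1/2, R = 1 ↦ 1/2  <
P = 1, R = 0 ↦ 0  <
P = 1, R = 1/2 ↦ 1/2  <
P = 1, R = 1 ↦ 1  ≥
So 1 of the 9 assignments meets the threshold.

1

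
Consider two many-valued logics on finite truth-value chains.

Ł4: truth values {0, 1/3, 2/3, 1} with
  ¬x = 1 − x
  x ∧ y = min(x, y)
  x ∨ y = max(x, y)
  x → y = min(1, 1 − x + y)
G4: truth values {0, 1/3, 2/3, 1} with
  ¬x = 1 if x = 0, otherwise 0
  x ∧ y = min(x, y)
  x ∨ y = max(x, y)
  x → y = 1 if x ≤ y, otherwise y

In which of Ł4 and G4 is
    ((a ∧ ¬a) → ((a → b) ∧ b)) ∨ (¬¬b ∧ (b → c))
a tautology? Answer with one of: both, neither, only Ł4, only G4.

only G4

In Ł4: at a = 1/3, b = 0, c = 0 the value is 2/3 — not a tautology.
In G4: every assignment gives 1 — tautology.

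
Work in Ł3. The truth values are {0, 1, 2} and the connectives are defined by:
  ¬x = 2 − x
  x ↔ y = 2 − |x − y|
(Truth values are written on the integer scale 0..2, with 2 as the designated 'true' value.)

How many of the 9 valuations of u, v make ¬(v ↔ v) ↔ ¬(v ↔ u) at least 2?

3

u = 0, v = 0 ↦ 2  ≥
u = 0, v = 1 ↦ 1  <
u = 0, v = 2 ↦ 0  <
u = 1, v = 0 ↦ 1  <
u = 1, v = 1 ↦ 2  ≥
u = 1, v = 2 ↦ 1  <
u = 2, v = 0 ↦ 0  <
u = 2, v = 1 ↦ 1  <
u = 2, v = 2 ↦ 2  ≥
So 3 of the 9 assignments meet the threshold.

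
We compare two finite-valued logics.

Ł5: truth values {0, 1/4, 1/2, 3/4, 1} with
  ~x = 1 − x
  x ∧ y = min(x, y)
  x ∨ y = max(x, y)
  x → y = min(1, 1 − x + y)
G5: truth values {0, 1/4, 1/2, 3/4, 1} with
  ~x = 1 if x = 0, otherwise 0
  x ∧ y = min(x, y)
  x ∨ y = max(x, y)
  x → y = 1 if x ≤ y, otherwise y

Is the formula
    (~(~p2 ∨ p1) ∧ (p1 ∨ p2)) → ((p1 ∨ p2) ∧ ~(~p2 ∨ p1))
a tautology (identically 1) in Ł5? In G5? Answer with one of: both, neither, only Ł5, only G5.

both

In Ł5: every assignment gives 1 — tautology.
In G5: every assignment gives 1 — tautology.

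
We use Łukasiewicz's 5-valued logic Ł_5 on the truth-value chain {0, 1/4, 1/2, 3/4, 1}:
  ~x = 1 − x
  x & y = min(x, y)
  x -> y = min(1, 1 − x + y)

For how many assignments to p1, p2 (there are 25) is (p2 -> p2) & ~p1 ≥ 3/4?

value 1: 5 assignments (counts)
value 3/4: 5 assignments (counts)
value 1/2: 5 assignments
value 1/4: 5 assignments
value 0: 5 assignments
So 10 of the 25 assignments meet the threshold.

10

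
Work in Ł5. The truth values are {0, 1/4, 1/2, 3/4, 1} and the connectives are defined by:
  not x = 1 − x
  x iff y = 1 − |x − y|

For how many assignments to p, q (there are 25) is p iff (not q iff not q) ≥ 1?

value 1: 5 assignments (counts)
value 3/4: 5 assignments
value 1/2: 5 assignments
value 1/4: 5 assignments
value 0: 5 assignments
So 5 of the 25 assignments meet the threshold.

5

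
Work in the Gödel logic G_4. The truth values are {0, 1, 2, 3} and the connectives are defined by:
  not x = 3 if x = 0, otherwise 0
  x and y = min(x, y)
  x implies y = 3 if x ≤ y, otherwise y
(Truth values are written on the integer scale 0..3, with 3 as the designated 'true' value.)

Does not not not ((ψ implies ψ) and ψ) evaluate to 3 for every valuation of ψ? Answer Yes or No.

No

Counterexample: take ψ = 1.
ψ implies ψ = 1 implies 1 = 3
(ψ implies ψ) and ψ = 3 and 1 = 1
not ((ψ implies ψ) and ψ) = not 1 = 0
not not ((ψ implies ψ) and ψ) = not 0 = 3
not not not ((ψ implies ψ) and ψ) = not 3 = 0
This gives 0 ≠ 3.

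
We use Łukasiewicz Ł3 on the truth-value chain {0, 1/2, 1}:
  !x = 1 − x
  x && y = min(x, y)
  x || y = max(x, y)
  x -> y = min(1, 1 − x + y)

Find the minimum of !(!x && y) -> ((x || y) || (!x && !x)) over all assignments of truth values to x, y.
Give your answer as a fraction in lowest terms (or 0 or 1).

Take x = 1/2, y = 0:
!x = !1/2 = 1/2
!x && y = 1/2 && 0 = 0
!(!x && y) = !0 = 1
x || y = 1/2 || 0 = 1/2
!x = !1/2 = 1/2
!x = !1/2 = 1/2
!x && !x = 1/2 && 1/2 = 1/2
(x || y) || (!x && !x) = 1/2 || 1/2 = 1/2
!(!x && y) -> ((x || y) || (!x && !x)) = 1 -> 1/2 = 1/2
No assignment yields a value below 1/2, so this is the minimum.

1/2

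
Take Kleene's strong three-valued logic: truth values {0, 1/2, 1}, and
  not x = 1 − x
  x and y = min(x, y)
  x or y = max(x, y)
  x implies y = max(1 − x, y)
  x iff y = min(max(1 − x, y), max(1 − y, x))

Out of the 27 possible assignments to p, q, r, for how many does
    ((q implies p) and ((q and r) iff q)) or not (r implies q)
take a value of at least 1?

value 1: 10 assignments (counts)
value 1/2: 12 assignments
value 0: 5 assignments
So 10 of the 27 assignments meet the threshold.

10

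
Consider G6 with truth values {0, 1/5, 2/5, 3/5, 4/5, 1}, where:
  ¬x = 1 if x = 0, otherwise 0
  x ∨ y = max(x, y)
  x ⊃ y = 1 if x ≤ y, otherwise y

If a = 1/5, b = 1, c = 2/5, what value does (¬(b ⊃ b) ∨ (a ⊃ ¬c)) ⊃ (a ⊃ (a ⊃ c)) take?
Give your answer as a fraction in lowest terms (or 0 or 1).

b ⊃ b = 1 ⊃ 1 = 1
¬(b ⊃ b) = ¬1 = 0
¬c = ¬2/5 = 0
a ⊃ ¬c = 1/5 ⊃ 0 = 0
¬(b ⊃ b) ∨ (a ⊃ ¬c) = 0 ∨ 0 = 0
a ⊃ c = 1/5 ⊃ 2/5 = 1
a ⊃ (a ⊃ c) = 1/5 ⊃ 1 = 1
(¬(b ⊃ b) ∨ (a ⊃ ¬c)) ⊃ (a ⊃ (a ⊃ c)) = 0 ⊃ 1 = 1

1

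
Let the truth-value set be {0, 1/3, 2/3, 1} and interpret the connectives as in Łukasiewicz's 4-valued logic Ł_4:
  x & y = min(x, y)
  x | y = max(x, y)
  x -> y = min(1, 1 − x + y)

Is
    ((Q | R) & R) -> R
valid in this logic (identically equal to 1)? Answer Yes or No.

Yes

Q = 0, R = 0 ↦ 1
Q = 0, R = 1/3 ↦ 1
Q = 0, R = 2/3 ↦ 1
Q = 0, R = 1 ↦ 1
Q = 1/3, R = 0 ↦ 1
Q = 1/3, R = 1/3 ↦ 1
Q = 1/3, R = 2/3 ↦ 1
Q = 1/3, R = 1 ↦ 1
Q = 2/3, R = 0 ↦ 1
Q = 2/3, R = 1/3 ↦ 1
Q = 2/3, R = 2/3 ↦ 1
Q = 2/3, R = 1 ↦ 1
Q = 1, R = 0 ↦ 1
Q = 1, R = 1/3 ↦ 1
Q = 1, R = 2/3 ↦ 1
Q = 1, R = 1 ↦ 1
Every assignment gives a value ≥ 1.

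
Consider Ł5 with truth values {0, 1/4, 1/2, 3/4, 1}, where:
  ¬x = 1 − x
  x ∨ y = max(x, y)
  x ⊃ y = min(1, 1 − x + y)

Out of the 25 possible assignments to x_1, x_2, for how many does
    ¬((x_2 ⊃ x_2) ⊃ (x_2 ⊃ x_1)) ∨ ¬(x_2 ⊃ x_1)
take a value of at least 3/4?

3

value 1: 1 assignment (counts)
value 3/4: 2 assignments (counts)
value 1/2: 3 assignments
value 1/4: 4 assignments
value 0: 15 assignments
So 3 of the 25 assignments meet the threshold.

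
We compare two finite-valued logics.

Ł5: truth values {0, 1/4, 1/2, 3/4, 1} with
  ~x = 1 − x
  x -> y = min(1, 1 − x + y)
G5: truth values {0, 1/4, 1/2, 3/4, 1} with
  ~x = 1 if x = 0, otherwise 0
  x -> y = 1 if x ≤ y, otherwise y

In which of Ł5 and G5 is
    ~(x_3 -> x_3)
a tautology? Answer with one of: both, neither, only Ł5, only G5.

neither

In Ł5: at x_3 = 0 the value is 0 — not a tautology.
In G5: at x_3 = 0 the value is 0 — not a tautology.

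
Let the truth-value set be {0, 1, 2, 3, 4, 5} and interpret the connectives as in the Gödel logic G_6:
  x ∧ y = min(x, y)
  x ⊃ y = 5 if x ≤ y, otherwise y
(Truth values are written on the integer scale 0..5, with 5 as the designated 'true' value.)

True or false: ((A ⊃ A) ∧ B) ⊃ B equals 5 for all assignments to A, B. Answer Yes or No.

Yes

At A = 5, B = 1, for instance:
A ⊃ A = 5 ⊃ 5 = 5
(A ⊃ A) ∧ B = 5 ∧ 1 = 1
((A ⊃ A) ∧ B) ⊃ B = 1 ⊃ 1 = 5
and checking the remaining 35 assignments likewise gives ≥ 5 in every case.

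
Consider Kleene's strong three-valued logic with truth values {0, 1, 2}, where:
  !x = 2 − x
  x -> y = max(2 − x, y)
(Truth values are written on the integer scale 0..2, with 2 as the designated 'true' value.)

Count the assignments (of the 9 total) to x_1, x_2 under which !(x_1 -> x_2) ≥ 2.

x_1 = 0, x_2 = 0 ↦ 0  <
x_1 = 0, x_2 = 1 ↦ 0  <
x_1 = 0, x_2 = 2 ↦ 0  <
x_1 = 1, x_2 = 0 ↦ 1  <
x_1 = 1, x_2 = 1 ↦ 1  <
x_1 = 1, x_2 = 2 ↦ 0  <
x_1 = 2, x_2 = 0 ↦ 2  ≥
x_1 = 2, x_2 = 1 ↦ 1  <
x_1 = 2, x_2 = 2 ↦ 0  <
So 1 of the 9 assignments meets the threshold.

1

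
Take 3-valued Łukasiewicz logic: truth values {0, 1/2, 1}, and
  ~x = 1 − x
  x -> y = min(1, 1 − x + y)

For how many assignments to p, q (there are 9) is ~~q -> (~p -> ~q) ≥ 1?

7

p = 0, q = 0 ↦ 1  ≥
p = 0, q = 1/2 ↦ 1  ≥
p = 0, q = 1 ↦ 0  <
p = 1/2, q = 0 ↦ 1  ≥
p = 1/2, q = 1/2 ↦ 1  ≥
p = 1/2, q = 1 ↦ 1/2  <
p = 1, q = 0 ↦ 1  ≥
p = 1, q = 1/2 ↦ 1  ≥
p = 1, q = 1 ↦ 1  ≥
So 7 of the 9 assignments meet the threshold.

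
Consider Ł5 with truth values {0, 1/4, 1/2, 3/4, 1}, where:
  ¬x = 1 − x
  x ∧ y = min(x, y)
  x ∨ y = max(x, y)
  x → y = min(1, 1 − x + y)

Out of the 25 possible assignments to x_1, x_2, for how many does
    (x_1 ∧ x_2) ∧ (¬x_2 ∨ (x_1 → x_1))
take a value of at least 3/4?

value 1: 1 assignment (counts)
value 3/4: 3 assignments (counts)
value 1/2: 5 assignments
value 1/4: 7 assignments
value 0: 9 assignments
So 4 of the 25 assignments meet the threshold.

4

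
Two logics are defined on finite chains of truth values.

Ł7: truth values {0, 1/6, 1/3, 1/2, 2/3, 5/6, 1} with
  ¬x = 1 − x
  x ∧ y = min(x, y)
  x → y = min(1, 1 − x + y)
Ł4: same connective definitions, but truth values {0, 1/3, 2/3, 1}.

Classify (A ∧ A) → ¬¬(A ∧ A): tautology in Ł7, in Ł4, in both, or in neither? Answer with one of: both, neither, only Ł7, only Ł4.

both

In Ł7: every assignment gives 1 — tautology.
In Ł4: every assignment gives 1 — tautology.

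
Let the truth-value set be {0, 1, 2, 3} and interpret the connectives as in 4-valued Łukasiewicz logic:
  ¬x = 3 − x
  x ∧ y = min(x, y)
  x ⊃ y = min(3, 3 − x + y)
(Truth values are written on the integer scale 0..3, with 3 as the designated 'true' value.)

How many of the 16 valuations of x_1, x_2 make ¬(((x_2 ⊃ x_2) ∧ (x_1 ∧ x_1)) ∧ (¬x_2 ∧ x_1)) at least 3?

7

x_1 = 0, x_2 = 0 ↦ 3  ≥
x_1 = 0, x_2 = 1 ↦ 3  ≥
x_1 = 0, x_2 = 2 ↦ 3  ≥
x_1 = 0, x_2 = 3 ↦ 3  ≥
x_1 = 1, x_2 = 0 ↦ 2  <
x_1 = 1, x_2 = 1 ↦ 2  <
x_1 = 1, x_2 = 2 ↦ 2  <
x_1 = 1, x_2 = 3 ↦ 3  ≥
x_1 = 2, x_2 = 0 ↦ 1  <
x_1 = 2, x_2 = 1 ↦ 1  <
x_1 = 2, x_2 = 2 ↦ 2  <
x_1 = 2, x_2 = 3 ↦ 3  ≥
x_1 = 3, x_2 = 0 ↦ 0  <
x_1 = 3, x_2 = 1 ↦ 1  <
x_1 = 3, x_2 = 2 ↦ 2  <
x_1 = 3, x_2 = 3 ↦ 3  ≥
So 7 of the 16 assignments meet the threshold.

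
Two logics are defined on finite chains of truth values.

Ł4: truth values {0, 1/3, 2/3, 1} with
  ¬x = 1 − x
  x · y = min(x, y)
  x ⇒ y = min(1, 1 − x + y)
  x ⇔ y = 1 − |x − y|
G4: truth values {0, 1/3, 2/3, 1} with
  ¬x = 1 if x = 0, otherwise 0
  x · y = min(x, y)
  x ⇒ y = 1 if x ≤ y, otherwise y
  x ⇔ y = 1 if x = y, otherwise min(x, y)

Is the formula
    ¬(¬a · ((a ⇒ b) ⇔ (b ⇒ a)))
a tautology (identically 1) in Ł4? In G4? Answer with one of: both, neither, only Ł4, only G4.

neither

In Ł4: at a = 0, b = 0 the value is 0 — not a tautology.
In G4: at a = 0, b = 0 the value is 0 — not a tautology.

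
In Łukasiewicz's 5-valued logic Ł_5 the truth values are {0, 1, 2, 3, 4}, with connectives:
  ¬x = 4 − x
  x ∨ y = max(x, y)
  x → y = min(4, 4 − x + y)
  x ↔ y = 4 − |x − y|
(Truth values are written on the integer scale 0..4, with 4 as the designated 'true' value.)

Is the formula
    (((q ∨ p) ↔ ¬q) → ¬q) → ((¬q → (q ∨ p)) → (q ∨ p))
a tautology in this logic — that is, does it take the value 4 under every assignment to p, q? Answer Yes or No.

No

Counterexample: take p = 0, q = 1.
q ∨ p = 1 ∨ 0 = 1
¬q = ¬1 = 3
(q ∨ p) ↔ ¬q = 1 ↔ 3 = 2
¬q = ¬1 = 3
((q ∨ p) ↔ ¬q) → ¬q = 2 → 3 = 4
¬q = ¬1 = 3
q ∨ p = 1 ∨ 0 = 1
¬q → (q ∨ p) = 3 → 1 = 2
q ∨ p = 1 ∨ 0 = 1
(¬q → (q ∨ p)) → (q ∨ p) = 2 → 1 = 3
(((q ∨ p) ↔ ¬q) → ¬q) → ((¬q → (q ∨ p)) → (q ∨ p)) = 4 → 3 = 3
This gives 3 ≠ 4.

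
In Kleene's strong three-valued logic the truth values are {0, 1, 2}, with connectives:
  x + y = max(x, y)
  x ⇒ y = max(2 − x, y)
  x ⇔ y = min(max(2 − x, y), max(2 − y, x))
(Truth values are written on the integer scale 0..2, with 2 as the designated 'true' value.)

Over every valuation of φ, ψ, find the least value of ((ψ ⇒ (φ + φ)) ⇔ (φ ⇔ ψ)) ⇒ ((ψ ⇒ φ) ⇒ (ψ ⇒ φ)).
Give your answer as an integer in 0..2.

1

Take φ = 0, ψ = 1:
φ + φ = 0 + 0 = 0
ψ ⇒ (φ + φ) = 1 ⇒ 0 = 1
φ ⇔ ψ = 0 ⇔ 1 = 1
(ψ ⇒ (φ + φ)) ⇔ (φ ⇔ ψ) = 1 ⇔ 1 = 1
ψ ⇒ φ = 1 ⇒ 0 = 1
ψ ⇒ φ = 1 ⇒ 0 = 1
(ψ ⇒ φ) ⇒ (ψ ⇒ φ) = 1 ⇒ 1 = 1
((ψ ⇒ (φ + φ)) ⇔ (φ ⇔ ψ)) ⇒ ((ψ ⇒ φ) ⇒ (ψ ⇒ φ)) = 1 ⇒ 1 = 1
No assignment yields a value below 1, so this is the minimum.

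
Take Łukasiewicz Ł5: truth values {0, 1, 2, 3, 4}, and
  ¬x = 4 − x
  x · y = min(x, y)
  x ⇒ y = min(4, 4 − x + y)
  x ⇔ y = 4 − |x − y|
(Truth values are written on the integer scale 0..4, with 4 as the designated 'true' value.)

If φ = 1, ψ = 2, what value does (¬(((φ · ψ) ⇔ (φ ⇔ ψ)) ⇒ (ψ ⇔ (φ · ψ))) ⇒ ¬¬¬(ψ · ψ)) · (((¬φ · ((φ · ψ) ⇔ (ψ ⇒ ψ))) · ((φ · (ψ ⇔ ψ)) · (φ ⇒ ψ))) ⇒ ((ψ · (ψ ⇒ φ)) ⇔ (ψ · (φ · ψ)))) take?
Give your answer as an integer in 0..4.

4

φ · ψ = 1 · 2 = 1
φ ⇔ ψ = 1 ⇔ 2 = 3
(φ · ψ) ⇔ (φ ⇔ ψ) = 1 ⇔ 3 = 2
φ · ψ = 1 · 2 = 1
ψ ⇔ (φ · ψ) = 2 ⇔ 1 = 3
((φ · ψ) ⇔ (φ ⇔ ψ)) ⇒ (ψ ⇔ (φ · ψ)) = 2 ⇒ 3 = 4
¬(((φ · ψ) ⇔ (φ ⇔ ψ)) ⇒ (ψ ⇔ (φ · ψ))) = ¬4 = 0
ψ · ψ = 2 · 2 = 2
¬(ψ · ψ) = ¬2 = 2
¬¬(ψ · ψ) = ¬2 = 2
¬¬¬(ψ · ψ) = ¬2 = 2
¬(((φ · ψ) ⇔ (φ ⇔ ψ)) ⇒ (ψ ⇔ (φ · ψ))) ⇒ ¬¬¬(ψ · ψ) = 0 ⇒ 2 = 4
¬φ = ¬1 = 3
φ · ψ = 1 · 2 = 1
ψ ⇒ ψ = 2 ⇒ 2 = 4
(φ · ψ) ⇔ (ψ ⇒ ψ) = 1 ⇔ 4 = 1
¬φ · ((φ · ψ) ⇔ (ψ ⇒ ψ)) = 3 · 1 = 1
ψ ⇔ ψ = 2 ⇔ 2 = 4
φ · (ψ ⇔ ψ) = 1 · 4 = 1
φ ⇒ ψ = 1 ⇒ 2 = 4
(φ · (ψ ⇔ ψ)) · (φ ⇒ ψ) = 1 · 4 = 1
(¬φ · ((φ · ψ) ⇔ (ψ ⇒ ψ))) · ((φ · (ψ ⇔ ψ)) · (φ ⇒ ψ)) = 1 · 1 = 1
ψ ⇒ φ = 2 ⇒ 1 = 3
ψ · (ψ ⇒ φ) = 2 · 3 = 2
φ · ψ = 1 · 2 = 1
ψ · (φ · ψ) = 2 · 1 = 1
(ψ · (ψ ⇒ φ)) ⇔ (ψ · (φ · ψ)) = 2 ⇔ 1 = 3
((¬φ · ((φ · ψ) ⇔ (ψ ⇒ ψ))) · ((φ · (ψ ⇔ ψ)) · (φ ⇒ ψ))) ⇒ ((ψ · (ψ ⇒ φ)) ⇔ (ψ · (φ · ψ))) = 1 ⇒ 3 = 4
(¬(((φ · ψ) ⇔ (φ ⇔ ψ)) ⇒ (ψ ⇔ (φ · ψ))) ⇒ ¬¬¬(ψ · ψ)) · (((¬φ · ((φ · ψ) ⇔ (ψ ⇒ ψ))) · ((φ · (ψ ⇔ ψ)) · (φ ⇒ ψ))) ⇒ ((ψ · (ψ ⇒ φ)) ⇔ (ψ · (φ · ψ)))) = 4 · 4 = 4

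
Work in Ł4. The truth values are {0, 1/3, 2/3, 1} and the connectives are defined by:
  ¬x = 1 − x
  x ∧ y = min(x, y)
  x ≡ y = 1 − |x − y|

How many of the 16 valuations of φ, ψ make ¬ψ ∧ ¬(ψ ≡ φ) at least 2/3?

3

φ = 0, ψ = 0 ↦ 0  <
φ = 0, ψ = 1/3 ↦ 1/3  <
φ = 0, ψ = 2/3 ↦ 1/3  <
φ = 0, ψ = 1 ↦ 0  <
φ = 1/3, ψ = 0 ↦ 1/3  <
φ = 1/3, ψ = 1/3 ↦ 0  <
φ = 1/3, ψ = 2/3 ↦ 1/3  <
φ = 1/3, ψ = 1 ↦ 0  <
φ = 2/3, ψ = 0 ↦ 2/3  ≥
φ = 2/3, ψ = 1/3 ↦ 1/3  <
φ = 2/3, ψ = 2/3 ↦ 0  <
φ = 2/3, ψ = 1 ↦ 0  <
φ = 1, ψ = 0 ↦ 1  ≥
φ = 1, ψ = 1/3 ↦ 2/3  ≥
φ = 1, ψ = 2/3 ↦ 1/3  <
φ = 1, ψ = 1 ↦ 0  <
So 3 of the 16 assignments meet the threshold.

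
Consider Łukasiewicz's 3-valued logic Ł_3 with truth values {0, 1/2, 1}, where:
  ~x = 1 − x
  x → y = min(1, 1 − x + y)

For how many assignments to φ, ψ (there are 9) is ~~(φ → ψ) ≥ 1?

φ = 0, ψ = 0 ↦ 1  ≥
φ = 0, ψ = 1/2 ↦ 1  ≥
φ = 0, ψ = 1 ↦ 1  ≥
φ = 1/2, ψ = 0 ↦ 1/2  <
φ = 1/2, ψ = 1/2 ↦ 1  ≥
φ = 1/2, ψ = 1 ↦ 1  ≥
φ = 1, ψ = 0 ↦ 0  <
φ = 1, ψ = 1/2 ↦ 1/2  <
φ = 1, ψ = 1 ↦ 1  ≥
So 6 of the 9 assignments meet the threshold.

6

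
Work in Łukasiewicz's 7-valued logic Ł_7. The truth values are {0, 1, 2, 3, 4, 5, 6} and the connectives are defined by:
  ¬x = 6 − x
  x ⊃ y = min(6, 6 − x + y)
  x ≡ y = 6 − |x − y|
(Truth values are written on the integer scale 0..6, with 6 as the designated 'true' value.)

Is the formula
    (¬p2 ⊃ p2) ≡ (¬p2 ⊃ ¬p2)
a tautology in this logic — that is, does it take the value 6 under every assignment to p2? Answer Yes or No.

Counterexample: take p2 = 0.
¬p2 = ¬0 = 6
¬p2 ⊃ p2 = 6 ⊃ 0 = 0
¬p2 = ¬0 = 6
¬p2 = ¬0 = 6
¬p2 ⊃ ¬p2 = 6 ⊃ 6 = 6
(¬p2 ⊃ p2) ≡ (¬p2 ⊃ ¬p2) = 0 ≡ 6 = 0
This gives 0 ≠ 6.

No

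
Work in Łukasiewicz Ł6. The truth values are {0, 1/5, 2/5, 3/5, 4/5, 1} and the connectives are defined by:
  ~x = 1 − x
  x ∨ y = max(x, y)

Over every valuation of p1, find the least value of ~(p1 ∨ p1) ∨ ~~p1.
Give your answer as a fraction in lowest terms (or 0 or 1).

3/5

Take p1 = 2/5:
p1 ∨ p1 = 2/5 ∨ 2/5 = 2/5
~(p1 ∨ p1) = ~2/5 = 3/5
~p1 = ~2/5 = 3/5
~~p1 = ~3/5 = 2/5
~(p1 ∨ p1) ∨ ~~p1 = 3/5 ∨ 2/5 = 3/5
No assignment yields a value below 3/5, so this is the minimum.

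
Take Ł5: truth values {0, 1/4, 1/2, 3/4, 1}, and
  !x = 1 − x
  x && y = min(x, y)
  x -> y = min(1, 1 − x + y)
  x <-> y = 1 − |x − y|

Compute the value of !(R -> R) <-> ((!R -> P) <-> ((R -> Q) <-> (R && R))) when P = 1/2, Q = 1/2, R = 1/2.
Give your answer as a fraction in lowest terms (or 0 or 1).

1/2

R -> R = 1/2 -> 1/2 = 1
!(R -> R) = !1 = 0
!R = !1/2 = 1/2
!R -> P = 1/2 -> 1/2 = 1
R -> Q = 1/2 -> 1/2 = 1
R && R = 1/2 && 1/2 = 1/2
(R -> Q) <-> (R && R) = 1 <-> 1/2 = 1/2
(!R -> P) <-> ((R -> Q) <-> (R && R)) = 1 <-> 1/2 = 1/2
!(R -> R) <-> ((!R -> P) <-> ((R -> Q) <-> (R && R))) = 0 <-> 1/2 = 1/2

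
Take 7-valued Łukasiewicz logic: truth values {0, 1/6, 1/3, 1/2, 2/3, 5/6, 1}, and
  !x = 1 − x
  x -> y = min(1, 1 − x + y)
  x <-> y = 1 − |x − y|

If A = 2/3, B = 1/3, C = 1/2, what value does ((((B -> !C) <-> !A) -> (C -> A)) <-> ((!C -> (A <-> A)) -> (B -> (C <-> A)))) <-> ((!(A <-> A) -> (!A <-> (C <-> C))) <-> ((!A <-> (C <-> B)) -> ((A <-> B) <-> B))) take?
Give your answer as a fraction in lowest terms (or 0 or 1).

1

!C = !1/2 = 1/2
B -> !C = 1/3 -> 1/2 = 1
!A = !2/3 = 1/3
(B -> !C) <-> !A = 1 <-> 1/3 = 1/3
C -> A = 1/2 -> 2/3 = 1
((B -> !C) <-> !A) -> (C -> A) = 1/3 -> 1 = 1
!C = !1/2 = 1/2
A <-> A = 2/3 <-> 2/3 = 1
!C -> (A <-> A) = 1/2 -> 1 = 1
C <-> A = 1/2 <-> 2/3 = 5/6
B -> (C <-> A) = 1/3 -> 5/6 = 1
(!C -> (A <-> A)) -> (B -> (C <-> A)) = 1 -> 1 = 1
(((B -> !C) <-> !A) -> (C -> A)) <-> ((!C -> (A <-> A)) -> (B -> (C <-> A))) = 1 <-> 1 = 1
A <-> A = 2/3 <-> 2/3 = 1
!(A <-> A) = !1 = 0
!A = !2/3 = 1/3
C <-> C = 1/2 <-> 1/2 = 1
!A <-> (C <-> C) = 1/3 <-> 1 = 1/3
!(A <-> A) -> (!A <-> (C <-> C)) = 0 -> 1/3 = 1
!A = !2/3 = 1/3
C <-> B = 1/2 <-> 1/3 = 5/6
!A <-> (C <-> B) = 1/3 <-> 5/6 = 1/2
A <-> B = 2/3 <-> 1/3 = 2/3
(A <-> B) <-> B = 2/3 <-> 1/3 = 2/3
(!A <-> (C <-> B)) -> ((A <-> B) <-> B) = 1/2 -> 2/3 = 1
(!(A <-> A) -> (!A <-> (C <-> C))) <-> ((!A <-> (C <-> B)) -> ((A <-> B) <-> B)) = 1 <-> 1 = 1
((((B -> !C) <-> !A) -> (C -> A)) <-> ((!C -> (A <-> A)) -> (B -> (C <-> A)))) <-> ((!(A <-> A) -> (!A <-> (C <-> C))) <-> ((!A <-> (C <-> B)) -> ((A <-> B) <-> B))) = 1 <-> 1 = 1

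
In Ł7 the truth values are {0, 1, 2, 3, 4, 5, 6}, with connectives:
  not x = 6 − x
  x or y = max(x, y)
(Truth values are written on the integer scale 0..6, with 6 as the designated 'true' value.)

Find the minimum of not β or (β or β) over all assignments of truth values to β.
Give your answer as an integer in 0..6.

Take β = 3:
not β = not 3 = 3
β or β = 3 or 3 = 3
not β or (β or β) = 3 or 3 = 3
No assignment yields a value below 3, so this is the minimum.

3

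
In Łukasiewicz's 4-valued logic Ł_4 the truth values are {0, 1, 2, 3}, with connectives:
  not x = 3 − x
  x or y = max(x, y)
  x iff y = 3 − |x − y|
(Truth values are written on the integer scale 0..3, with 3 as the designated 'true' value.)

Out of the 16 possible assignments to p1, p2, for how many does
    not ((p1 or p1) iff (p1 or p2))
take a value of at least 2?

p1 = 0, p2 = 0 ↦ 0  <
p1 = 0, p2 = 1 ↦ 1  <
p1 = 0, p2 = 2 ↦ 2  ≥
p1 = 0, p2 = 3 ↦ 3  ≥
p1 = 1, p2 = 0 ↦ 0  <
p1 = 1, p2 = 1 ↦ 0  <
p1 = 1, p2 = 2 ↦ 1  <
p1 = 1, p2 = 3 ↦ 2  ≥
p1 = 2, p2 = 0 ↦ 0  <
p1 = 2, p2 = 1 ↦ 0  <
p1 = 2, p2 = 2 ↦ 0  <
p1 = 2, p2 = 3 ↦ 1  <
p1 = 3, p2 = 0 ↦ 0  <
p1 = 3, p2 = 1 ↦ 0  <
p1 = 3, p2 = 2 ↦ 0  <
p1 = 3, p2 = 3 ↦ 0  <
So 3 of the 16 assignments meet the threshold.

3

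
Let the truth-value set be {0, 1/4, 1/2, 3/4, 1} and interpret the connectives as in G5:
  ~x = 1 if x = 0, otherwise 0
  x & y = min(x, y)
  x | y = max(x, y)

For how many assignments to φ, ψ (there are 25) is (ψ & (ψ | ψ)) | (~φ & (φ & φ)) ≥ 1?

5

value 1: 5 assignments (counts)
value 3/4: 5 assignments
value 1/2: 5 assignments
value 1/4: 5 assignments
value 0: 5 assignments
So 5 of the 25 assignments meet the threshold.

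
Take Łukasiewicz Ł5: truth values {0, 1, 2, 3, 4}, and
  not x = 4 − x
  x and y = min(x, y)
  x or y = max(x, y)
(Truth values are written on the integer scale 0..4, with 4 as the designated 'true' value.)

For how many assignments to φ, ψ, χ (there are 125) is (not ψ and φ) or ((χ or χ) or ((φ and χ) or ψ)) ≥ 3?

92

value 4: 49 assignments (counts)
value 3: 43 assignments (counts)
value 2: 25 assignments
value 1: 7 assignments
value 0: 1 assignment
So 92 of the 125 assignments meet the threshold.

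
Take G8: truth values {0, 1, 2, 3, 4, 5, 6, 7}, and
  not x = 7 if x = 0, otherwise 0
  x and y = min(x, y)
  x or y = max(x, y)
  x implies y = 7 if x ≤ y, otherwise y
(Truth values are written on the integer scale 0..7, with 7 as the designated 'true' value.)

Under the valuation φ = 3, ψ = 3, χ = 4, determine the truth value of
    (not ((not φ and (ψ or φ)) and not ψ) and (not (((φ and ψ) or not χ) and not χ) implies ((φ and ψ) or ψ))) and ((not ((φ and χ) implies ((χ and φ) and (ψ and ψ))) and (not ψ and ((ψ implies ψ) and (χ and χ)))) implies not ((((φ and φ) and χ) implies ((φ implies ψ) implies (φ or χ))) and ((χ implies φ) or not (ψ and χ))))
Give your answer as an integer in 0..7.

not φ = not 3 = 0
ψ or φ = 3 or 3 = 3
not φ and (ψ or φ) = 0 and 3 = 0
not ψ = not 3 = 0
(not φ and (ψ or φ)) and not ψ = 0 and 0 = 0
not ((not φ and (ψ or φ)) and not ψ) = not 0 = 7
φ and ψ = 3 and 3 = 3
not χ = not 4 = 0
(φ and ψ) or not χ = 3 or 0 = 3
not χ = not 4 = 0
((φ and ψ) or not χ) and not χ = 3 and 0 = 0
not (((φ and ψ) or not χ) and not χ) = not 0 = 7
φ and ψ = 3 and 3 = 3
(φ and ψ) or ψ = 3 or 3 = 3
not (((φ and ψ) or not χ) and not χ) implies ((φ and ψ) or ψ) = 7 implies 3 = 3
not ((not φ and (ψ or φ)) and not ψ) and (not (((φ and ψ) or not χ) and not χ) implies ((φ and ψ) or ψ)) = 7 and 3 = 3
φ and χ = 3 and 4 = 3
χ and φ = 4 and 3 = 3
ψ and ψ = 3 and 3 = 3
(χ and φ) and (ψ and ψ) = 3 and 3 = 3
(φ and χ) implies ((χ and φ) and (ψ and ψ)) = 3 implies 3 = 7
not ((φ and χ) implies ((χ and φ) and (ψ and ψ))) = not 7 = 0
not ψ = not 3 = 0
ψ implies ψ = 3 implies 3 = 7
χ and χ = 4 and 4 = 4
(ψ implies ψ) and (χ and χ) = 7 and 4 = 4
not ψ and ((ψ implies ψ) and (χ and χ)) = 0 and 4 = 0
not ((φ and χ) implies ((χ and φ) and (ψ and ψ))) and (not ψ and ((ψ implies ψ) and (χ and χ))) = 0 and 0 = 0
φ and φ = 3 and 3 = 3
(φ and φ) and χ = 3 and 4 = 3
φ implies ψ = 3 implies 3 = 7
φ or χ = 3 or 4 = 4
(φ implies ψ) implies (φ or χ) = 7 implies 4 = 4
((φ and φ) and χ) implies ((φ implies ψ) implies (φ or χ)) = 3 implies 4 = 7
χ implies φ = 4 implies 3 = 3
ψ and χ = 3 and 4 = 3
not (ψ and χ) = not 3 = 0
(χ implies φ) or not (ψ and χ) = 3 or 0 = 3
(((φ and φ) and χ) implies ((φ implies ψ) implies (φ or χ))) and ((χ implies φ) or not (ψ and χ)) = 7 and 3 = 3
not ((((φ and φ) and χ) implies ((φ implies ψ) implies (φ or χ))) and ((χ implies φ) or not (ψ and χ))) = not 3 = 0
(not ((φ and χ) implies ((χ and φ) and (ψ and ψ))) and (not ψ and ((ψ implies ψ) and (χ and χ)))) implies not ((((φ and φ) and χ) implies ((φ implies ψ) implies (φ or χ))) and ((χ implies φ) or not (ψ and χ))) = 0 implies 0 = 7
(not ((not φ and (ψ or φ)) and not ψ) and (not (((φ and ψ) or not χ) and not χ) implies ((φ and ψ) or ψ))) and ((not ((φ and χ) implies ((χ and φ) and (ψ and ψ))) and (not ψ and ((ψ implies ψ) and (χ and χ)))) implies not ((((φ and φ) and χ) implies ((φ implies ψ) implies (φ or χ))) and ((χ implies φ) or not (ψ and χ)))) = 3 and 7 = 3

3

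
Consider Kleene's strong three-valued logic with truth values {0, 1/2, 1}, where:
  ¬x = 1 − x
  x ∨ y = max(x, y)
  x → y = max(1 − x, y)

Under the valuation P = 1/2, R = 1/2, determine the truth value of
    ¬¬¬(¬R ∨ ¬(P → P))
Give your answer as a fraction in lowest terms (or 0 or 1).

¬R = ¬1/2 = 1/2
P → P = 1/2 → 1/2 = 1/2
¬(P → P) = ¬1/2 = 1/2
¬R ∨ ¬(P → P) = 1/2 ∨ 1/2 = 1/2
¬(¬R ∨ ¬(P → P)) = ¬1/2 = 1/2
¬¬(¬R ∨ ¬(P → P)) = ¬1/2 = 1/2
¬¬¬(¬R ∨ ¬(P → P)) = ¬1/2 = 1/2

1/2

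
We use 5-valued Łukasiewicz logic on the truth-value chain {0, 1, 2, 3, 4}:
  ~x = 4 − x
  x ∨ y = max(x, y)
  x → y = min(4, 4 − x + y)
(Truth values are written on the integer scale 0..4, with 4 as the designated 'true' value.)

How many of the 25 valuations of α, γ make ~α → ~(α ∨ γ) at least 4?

15

value 4: 15 assignments (counts)
value 3: 4 assignments
value 2: 3 assignments
value 1: 2 assignments
value 0: 1 assignment
So 15 of the 25 assignments meet the threshold.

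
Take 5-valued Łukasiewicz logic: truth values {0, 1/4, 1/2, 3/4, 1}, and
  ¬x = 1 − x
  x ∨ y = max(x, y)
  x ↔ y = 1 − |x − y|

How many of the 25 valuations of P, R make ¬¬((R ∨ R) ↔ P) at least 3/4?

13

value 1: 5 assignments (counts)
value 3/4: 8 assignments (counts)
value 1/2: 6 assignments
value 1/4: 4 assignments
value 0: 2 assignments
So 13 of the 25 assignments meet the threshold.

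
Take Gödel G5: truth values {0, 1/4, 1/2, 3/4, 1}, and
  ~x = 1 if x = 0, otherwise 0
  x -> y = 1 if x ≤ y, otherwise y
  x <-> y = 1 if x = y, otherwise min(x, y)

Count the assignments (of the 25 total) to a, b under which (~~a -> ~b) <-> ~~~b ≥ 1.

21

value 1: 21 assignments (counts)
value 0: 4 assignments
So 21 of the 25 assignments meet the threshold.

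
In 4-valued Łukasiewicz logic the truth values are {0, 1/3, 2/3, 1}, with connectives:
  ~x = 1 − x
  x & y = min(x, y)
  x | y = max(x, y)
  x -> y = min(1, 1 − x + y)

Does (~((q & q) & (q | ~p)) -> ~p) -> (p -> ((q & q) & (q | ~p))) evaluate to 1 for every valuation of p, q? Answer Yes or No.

Yes

p = 0, q = 0 ↦ 1
p = 0, q = 1/3 ↦ 1
p = 0, q = 2/3 ↦ 1
p = 0, q = 1 ↦ 1
p = 1/3, q = 0 ↦ 1
p = 1/3, q = 1/3 ↦ 1
p = 1/3, q = 2/3 ↦ 1
p = 1/3, q = 1 ↦ 1
p = 2/3, q = 0 ↦ 1
p = 2/3, q = 1/3 ↦ 1
p = 2/3, q = 2/3 ↦ 1
p = 2/3, q = 1 ↦ 1
p = 1, q = 0 ↦ 1
p = 1, q = 1/3 ↦ 1
p = 1, q = 2/3 ↦ 1
p = 1, q = 1 ↦ 1
Every assignment gives a value ≥ 1.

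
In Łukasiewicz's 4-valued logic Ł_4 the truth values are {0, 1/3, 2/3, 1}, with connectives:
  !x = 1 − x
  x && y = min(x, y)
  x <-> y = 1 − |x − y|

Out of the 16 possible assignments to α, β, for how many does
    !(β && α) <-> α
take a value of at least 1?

2

α = 0, β = 0 ↦ 0  <
α = 0, β = 1/3 ↦ 0  <
α = 0, β = 2/3 ↦ 0  <
α = 0, β = 1 ↦ 0  <
α = 1/3, β = 0 ↦ 1/3  <
α = 1/3, β = 1/3 ↦ 2/3  <
α = 1/3, β = 2/3 ↦ 2/3  <
α = 1/3, β = 1 ↦ 2/3  <
α = 2/3, β = 0 ↦ 2/3  <
α = 2/3, β = 1/3 ↦ 1  ≥
α = 2/3, β = 2/3 ↦ 2/3  <
α = 2/3, β = 1 ↦ 2/3  <
α = 1, β = 0 ↦ 1  ≥
α = 1, β = 1/3 ↦ 2/3  <
α = 1, β = 2/3 ↦ 1/3  <
α = 1, β = 1 ↦ 0  <
So 2 of the 16 assignments meet the threshold.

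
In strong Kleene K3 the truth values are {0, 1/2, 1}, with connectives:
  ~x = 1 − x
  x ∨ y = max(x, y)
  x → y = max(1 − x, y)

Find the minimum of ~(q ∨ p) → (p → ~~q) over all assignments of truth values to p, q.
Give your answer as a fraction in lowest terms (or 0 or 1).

Take p = 1/2, q = 0:
q ∨ p = 0 ∨ 1/2 = 1/2
~(q ∨ p) = ~1/2 = 1/2
~q = ~0 = 1
~~q = ~1 = 0
p → ~~q = 1/2 → 0 = 1/2
~(q ∨ p) → (p → ~~q) = 1/2 → 1/2 = 1/2
No assignment yields a value below 1/2, so this is the minimum.

1/2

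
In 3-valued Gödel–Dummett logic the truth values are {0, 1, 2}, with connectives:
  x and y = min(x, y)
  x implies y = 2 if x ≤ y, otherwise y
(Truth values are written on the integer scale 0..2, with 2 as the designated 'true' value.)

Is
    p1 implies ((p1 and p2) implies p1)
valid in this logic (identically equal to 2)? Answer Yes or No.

Yes

p1 = 0, p2 = 0 ↦ 2
p1 = 0, p2 = 1 ↦ 2
p1 = 0, p2 = 2 ↦ 2
p1 = 1, p2 = 0 ↦ 2
p1 = 1, p2 = 1 ↦ 2
p1 = 1, p2 = 2 ↦ 2
p1 = 2, p2 = 0 ↦ 2
p1 = 2, p2 = 1 ↦ 2
p1 = 2, p2 = 2 ↦ 2
Every assignment gives a value ≥ 2.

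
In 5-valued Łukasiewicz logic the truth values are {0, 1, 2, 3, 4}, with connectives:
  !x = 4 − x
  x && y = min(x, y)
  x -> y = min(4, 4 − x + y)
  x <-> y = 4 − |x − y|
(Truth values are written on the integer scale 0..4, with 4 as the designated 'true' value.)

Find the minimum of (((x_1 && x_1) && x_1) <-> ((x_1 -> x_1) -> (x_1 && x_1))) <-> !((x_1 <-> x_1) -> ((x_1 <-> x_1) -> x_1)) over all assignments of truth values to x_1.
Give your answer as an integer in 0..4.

0

Take x_1 = 4:
x_1 && x_1 = 4 && 4 = 4
(x_1 && x_1) && x_1 = 4 && 4 = 4
x_1 -> x_1 = 4 -> 4 = 4
x_1 && x_1 = 4 && 4 = 4
(x_1 -> x_1) -> (x_1 && x_1) = 4 -> 4 = 4
((x_1 && x_1) && x_1) <-> ((x_1 -> x_1) -> (x_1 && x_1)) = 4 <-> 4 = 4
x_1 <-> x_1 = 4 <-> 4 = 4
x_1 <-> x_1 = 4 <-> 4 = 4
(x_1 <-> x_1) -> x_1 = 4 -> 4 = 4
(x_1 <-> x_1) -> ((x_1 <-> x_1) -> x_1) = 4 -> 4 = 4
!((x_1 <-> x_1) -> ((x_1 <-> x_1) -> x_1)) = !4 = 0
(((x_1 && x_1) && x_1) <-> ((x_1 -> x_1) -> (x_1 && x_1))) <-> !((x_1 <-> x_1) -> ((x_1 <-> x_1) -> x_1)) = 4 <-> 0 = 0
No assignment yields a value below 0, so this is the minimum.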